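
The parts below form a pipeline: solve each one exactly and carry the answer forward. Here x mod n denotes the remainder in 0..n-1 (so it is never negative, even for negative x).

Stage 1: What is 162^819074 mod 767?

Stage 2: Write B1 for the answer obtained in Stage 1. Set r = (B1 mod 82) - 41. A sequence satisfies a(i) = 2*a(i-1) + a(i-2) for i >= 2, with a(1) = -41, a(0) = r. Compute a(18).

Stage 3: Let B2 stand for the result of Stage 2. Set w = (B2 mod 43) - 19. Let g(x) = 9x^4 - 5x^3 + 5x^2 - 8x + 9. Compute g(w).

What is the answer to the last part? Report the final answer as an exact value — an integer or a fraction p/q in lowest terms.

Stage 1: squarings mod 767: 162^1=162, 162^2=166, 162^4=711, 162^8=68, 162^16=22, 162^32=484, 162^64=321, 162^128=263, 162^256=139, 162^512=146, 162^1024=607, 162^2048=289, 162^4096=685, 162^8192=588, 162^16384=594, 162^32768=16, 162^65536=256, 162^131072=341, 162^262144=464, 162^524288=536; 162^819074 = 162^2 * 162^128 * 162^256 * 162^512 * 162^1024 * 162^2048 * 162^4096 * 162^8192 * 162^16384 * 162^262144 * 162^524288 = 75 (mod 767); answer 75
Stage 2: B1 = 75; r = 34; a(2) = 2*(-41) + 1*(34) = -48; iterating: a(2)=-48, a(3)=-137, a(4)=-322, a(5)=-781, a(6)=-1884, a(7)=-4549, a(8)=-10982, a(9)=-26513, a(10)=-64008, a(11)=-154529, a(12)=-373066, a(13)=-900661, a(14)=-2174388, a(15)=-5249437, a(16)=-12673262, a(17)=-30595961, a(18)=-73865184; answer -73865184
Stage 3: B2 = -73865184; w = -18; 9*(-18)^4 - 5*(-18)^3 + 5*(-18)^2 - 8*(-18)^1 + 9 = (944784) + (29160) + (1620) + (144) + (9) = 975717; answer 975717

975717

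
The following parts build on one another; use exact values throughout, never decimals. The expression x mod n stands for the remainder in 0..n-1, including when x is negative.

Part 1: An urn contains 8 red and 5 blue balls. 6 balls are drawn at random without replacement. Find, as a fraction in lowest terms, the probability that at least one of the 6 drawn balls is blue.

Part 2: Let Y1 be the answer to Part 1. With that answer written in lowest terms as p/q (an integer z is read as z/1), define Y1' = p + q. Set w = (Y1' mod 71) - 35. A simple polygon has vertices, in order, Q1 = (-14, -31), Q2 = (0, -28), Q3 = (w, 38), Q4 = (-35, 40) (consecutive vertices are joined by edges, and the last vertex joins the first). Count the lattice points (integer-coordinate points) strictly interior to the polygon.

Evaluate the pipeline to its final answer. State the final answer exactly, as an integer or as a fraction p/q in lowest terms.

Part 1: total draws C(13,6) = 1716; complement C(8,6) = 28; favorable 1716 - 28 = 1688; P = 422/429; answer 422/429
Part 2: Y1 = 422/429; threaded value p + q = 851; w = 35; cross terms: (-14*-28 - 0*-31)=392, (0*38 - 35*-28)=980, (35*40 - -35*38)=2730, (-35*-31 - -14*40)=1645; twice the area = |5747| = 5747; area = 5747/2; boundary points = 1 + 1 + 2 + 1 = 5; strictly interior points = area - boundary/2 + 1 = 2872; answer 2872

2872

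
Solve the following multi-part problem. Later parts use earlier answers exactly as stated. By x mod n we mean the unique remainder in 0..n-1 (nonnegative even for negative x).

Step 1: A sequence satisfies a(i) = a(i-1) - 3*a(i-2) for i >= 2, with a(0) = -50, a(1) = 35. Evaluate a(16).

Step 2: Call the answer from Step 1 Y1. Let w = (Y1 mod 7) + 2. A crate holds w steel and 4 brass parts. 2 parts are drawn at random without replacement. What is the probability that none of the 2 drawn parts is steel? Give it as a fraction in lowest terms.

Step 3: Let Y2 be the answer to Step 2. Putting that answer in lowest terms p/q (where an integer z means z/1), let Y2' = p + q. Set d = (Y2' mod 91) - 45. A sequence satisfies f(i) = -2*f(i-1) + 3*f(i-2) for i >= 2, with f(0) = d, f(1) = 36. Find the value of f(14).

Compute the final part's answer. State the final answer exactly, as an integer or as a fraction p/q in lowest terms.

-23914824

Step 1: a(2) = 1*(35) - 3*(-50) = 185; iterating: a(2)=185, a(3)=80, a(4)=-475, a(5)=-715, a(6)=710, a(7)=2855, a(8)=725, a(9)=-7840, a(10)=-10015, a(11)=13505, a(12)=43550, a(13)=3035, a(14)=-127615, a(15)=-136720, a(16)=246125; answer 246125
Step 2: Y1 = 246125; w = 7; total draws C(11,2) = 55; favorable C(4,2) = 6; P = 6/55; answer 6/55
Step 3: Y2 = 6/55; threaded value p + q = 61; d = 16; f(2) = -2*(36) + 3*(16) = -24; iterating: f(2)=-24, f(3)=156, f(4)=-384, f(5)=1236, f(6)=-3624, f(7)=10956, f(8)=-32784, f(9)=98436, f(10)=-295224, f(11)=885756, f(12)=-2657184, f(13)=7971636, f(14)=-23914824; answer -23914824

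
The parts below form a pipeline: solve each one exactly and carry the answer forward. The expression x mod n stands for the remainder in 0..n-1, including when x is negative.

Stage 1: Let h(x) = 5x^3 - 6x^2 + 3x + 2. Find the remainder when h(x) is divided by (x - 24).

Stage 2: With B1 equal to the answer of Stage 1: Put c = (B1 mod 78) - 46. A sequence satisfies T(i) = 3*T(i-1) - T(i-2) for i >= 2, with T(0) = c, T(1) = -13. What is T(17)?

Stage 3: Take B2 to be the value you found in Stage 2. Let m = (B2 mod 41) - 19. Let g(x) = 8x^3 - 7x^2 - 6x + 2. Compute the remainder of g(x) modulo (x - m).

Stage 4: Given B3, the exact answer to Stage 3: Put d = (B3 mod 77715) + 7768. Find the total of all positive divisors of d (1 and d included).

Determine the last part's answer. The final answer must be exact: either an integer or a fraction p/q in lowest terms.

30420

Stage 1: remainder = value at the root: 5*(24)^3 - 6*(24)^2 + 3*(24)^1 + 2 = (69120) + (-3456) + (72) + (2) = 65738; answer 65738
Stage 2: B1 = 65738; c = 16; T(2) = 3*(-13) - 1*(16) = -55; iterating: T(2)=-55, T(3)=-152, T(4)=-401, T(5)=-1051, T(6)=-2752, T(7)=-7205, T(8)=-18863, T(9)=-49384, T(10)=-129289, T(11)=-338483, T(12)=-886160, T(13)=-2319997, T(14)=-6073831, T(15)=-15901496, T(16)=-41630657, T(17)=-108990475; answer -108990475
Stage 3: B2 = -108990475; m = 11; remainder = value at the root: 8*(11)^3 - 7*(11)^2 - 6*(11)^1 + 2 = (10648) + (-847) + (-66) + (2) = 9737; answer 9737
Stage 4: B3 = 9737; d = 17505; 17505 = 3^2 * 5 * 389; sigma = (1 + 3 + 9) * (1 + 5) * (1 + 389) = 13 * 6 * 390 = 30420; answer 30420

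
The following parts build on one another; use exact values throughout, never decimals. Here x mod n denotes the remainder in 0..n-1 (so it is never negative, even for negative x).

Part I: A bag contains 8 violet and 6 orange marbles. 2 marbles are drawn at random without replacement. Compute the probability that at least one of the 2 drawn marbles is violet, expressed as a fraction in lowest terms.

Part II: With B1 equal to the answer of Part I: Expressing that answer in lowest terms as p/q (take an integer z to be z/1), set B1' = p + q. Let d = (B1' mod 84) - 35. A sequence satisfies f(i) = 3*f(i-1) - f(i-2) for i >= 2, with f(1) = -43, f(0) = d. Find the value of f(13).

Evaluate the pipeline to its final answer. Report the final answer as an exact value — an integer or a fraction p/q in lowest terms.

-7445563

Part I: total draws C(14,2) = 91; complement C(6,2) = 15; favorable 91 - 15 = 76; P = 76/91; answer 76/91
Part II: B1 = 76/91; threaded value p + q = 167; d = 48; f(2) = 3*(-43) - 1*(48) = -177; iterating: f(2)=-177, f(3)=-488, f(4)=-1287, f(5)=-3373, f(6)=-8832, f(7)=-23123, f(8)=-60537, f(9)=-158488, f(10)=-414927, f(11)=-1086293, f(12)=-2843952, f(13)=-7445563; answer -7445563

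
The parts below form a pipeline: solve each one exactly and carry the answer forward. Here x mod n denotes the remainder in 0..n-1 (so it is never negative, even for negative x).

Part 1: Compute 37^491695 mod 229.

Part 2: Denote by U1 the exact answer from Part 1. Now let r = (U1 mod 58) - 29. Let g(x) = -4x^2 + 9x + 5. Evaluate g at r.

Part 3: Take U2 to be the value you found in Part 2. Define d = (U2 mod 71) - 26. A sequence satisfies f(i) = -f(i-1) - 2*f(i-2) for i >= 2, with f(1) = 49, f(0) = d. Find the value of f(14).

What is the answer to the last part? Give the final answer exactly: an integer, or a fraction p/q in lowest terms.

4495

Part 1: squarings mod 229: 37^1=37, 37^2=224, 37^4=25, 37^8=167, 37^16=180, 37^32=111, 37^64=184, 37^128=193, 37^256=151, 37^512=130, 37^1024=183, 37^2048=55, 37^4096=48, 37^8192=14, 37^16384=196, 37^32768=173, 37^65536=159, 37^131072=91, 37^262144=37; 37^491695 = 37^1 * 37^2 * 37^4 * 37^8 * 37^32 * 37^128 * 37^32768 * 37^65536 * 37^131072 * 37^262144 = 129 (mod 229); answer 129
Part 2: U1 = 129; r = -16; -4*(-16)^2 + 9*(-16)^1 + 5 = (-1024) + (-144) + (5) = -1163; answer -1163
Part 3: U2 = -1163; d = 18; f(2) = -1*(49) - 2*(18) = -85; iterating: f(2)=-85, f(3)=-13, f(4)=183, f(5)=-157, f(6)=-209, f(7)=523, f(8)=-105, f(9)=-941, f(10)=1151, f(11)=731, f(12)=-3033, f(13)=1571, f(14)=4495; answer 4495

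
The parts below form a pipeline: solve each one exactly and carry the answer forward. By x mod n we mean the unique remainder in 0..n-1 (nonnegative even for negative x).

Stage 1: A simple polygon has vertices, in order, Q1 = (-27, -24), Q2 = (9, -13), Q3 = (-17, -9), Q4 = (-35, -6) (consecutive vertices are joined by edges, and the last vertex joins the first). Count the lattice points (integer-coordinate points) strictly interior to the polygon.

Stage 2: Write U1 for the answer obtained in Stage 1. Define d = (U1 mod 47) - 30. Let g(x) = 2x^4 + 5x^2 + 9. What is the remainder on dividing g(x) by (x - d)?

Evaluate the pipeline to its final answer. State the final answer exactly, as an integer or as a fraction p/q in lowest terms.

216

Stage 1: cross terms: (-27*-13 - 9*-24)=567, (9*-9 - -17*-13)=-302, (-17*-6 - -35*-9)=-213, (-35*-24 - -27*-6)=678; twice the area = |730| = 730; area = 365; boundary points = 1 + 2 + 3 + 2 = 8; strictly interior points = area - boundary/2 + 1 = 362; answer 362
Stage 2: U1 = 362; d = 3; remainder = value at the root: 2*(3)^4 + 5*(3)^2 + 9 = (162) + (45) + (9) = 216; answer 216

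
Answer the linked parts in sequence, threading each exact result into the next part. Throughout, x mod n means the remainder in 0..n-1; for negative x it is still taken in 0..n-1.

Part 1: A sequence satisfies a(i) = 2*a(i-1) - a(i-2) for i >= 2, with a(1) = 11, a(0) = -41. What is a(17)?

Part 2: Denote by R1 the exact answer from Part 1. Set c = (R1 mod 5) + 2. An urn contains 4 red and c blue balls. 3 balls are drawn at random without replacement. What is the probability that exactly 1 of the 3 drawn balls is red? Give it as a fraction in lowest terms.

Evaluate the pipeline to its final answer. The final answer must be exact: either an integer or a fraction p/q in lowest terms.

10/21

Part 1: a(2) = 2*(11) - 1*(-41) = 63; iterating: a(2)=63, a(3)=115, a(4)=167, a(5)=219, a(6)=271, a(7)=323, a(8)=375, a(9)=427, a(10)=479, a(11)=531, a(12)=583, a(13)=635, a(14)=687, a(15)=739, a(16)=791, a(17)=843; answer 843
Part 2: R1 = 843; c = 5; total draws C(9,3) = 84; favorable C(4,1)*C(5,2) = 40; P = 10/21; answer 10/21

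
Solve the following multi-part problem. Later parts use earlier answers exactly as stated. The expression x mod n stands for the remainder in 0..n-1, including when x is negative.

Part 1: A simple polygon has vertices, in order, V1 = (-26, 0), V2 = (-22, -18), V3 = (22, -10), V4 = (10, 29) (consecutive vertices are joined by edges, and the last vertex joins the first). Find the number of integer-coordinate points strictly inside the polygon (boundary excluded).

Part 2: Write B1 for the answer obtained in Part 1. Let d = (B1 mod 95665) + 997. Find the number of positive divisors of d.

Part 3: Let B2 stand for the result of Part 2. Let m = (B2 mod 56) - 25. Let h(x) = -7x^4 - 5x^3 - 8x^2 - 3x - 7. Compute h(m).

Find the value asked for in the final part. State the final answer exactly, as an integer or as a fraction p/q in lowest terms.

Part 1: cross terms: (-26*-18 - -22*0)=468, (-22*-10 - 22*-18)=616, (22*29 - 10*-10)=738, (10*0 - -26*29)=754; twice the area = |2576| = 2576; area = 1288; boundary points = 2 + 4 + 3 + 1 = 10; strictly interior points = area - boundary/2 + 1 = 1284; answer 1284
Part 2: B1 = 1284; d = 2281; 2281 is prime, so its only divisors are 1 and 2281; count = 2; answer 2
Part 3: B2 = 2; m = -23; -7*(-23)^4 - 5*(-23)^3 - 8*(-23)^2 - 3*(-23)^1 - 7 = (-1958887) + (60835) + (-4232) + (69) + (-7) = -1902222; answer -1902222

-1902222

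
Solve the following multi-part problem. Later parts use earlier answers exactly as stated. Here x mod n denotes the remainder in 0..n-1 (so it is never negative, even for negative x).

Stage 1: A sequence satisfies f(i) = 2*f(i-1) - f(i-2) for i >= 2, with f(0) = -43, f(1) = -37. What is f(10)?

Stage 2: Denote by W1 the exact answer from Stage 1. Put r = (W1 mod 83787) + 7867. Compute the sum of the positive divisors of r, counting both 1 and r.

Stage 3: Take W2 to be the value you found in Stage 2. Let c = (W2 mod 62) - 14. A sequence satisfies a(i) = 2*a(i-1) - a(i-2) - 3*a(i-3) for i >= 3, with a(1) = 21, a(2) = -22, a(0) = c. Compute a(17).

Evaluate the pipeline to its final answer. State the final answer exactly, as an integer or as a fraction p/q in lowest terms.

Stage 1: f(2) = 2*(-37) - 1*(-43) = -31; iterating: f(2)=-31, f(3)=-25, f(4)=-19, f(5)=-13, f(6)=-7, f(7)=-1, f(8)=5, f(9)=11, f(10)=17; answer 17
Stage 2: W1 = 17; r = 7884; 7884 = 2^2 * 3^3 * 73; sigma = (1 + 2 + 4) * (1 + 3 + 9 + 27) * (1 + 73) = 7 * 40 * 74 = 20720; answer 20720
Stage 3: W2 = 20720; c = -2; a(3) = 2*(-22) - 1*(21) - 3*(-2) = -59; iterating: a(3)=-59, a(4)=-159, a(5)=-193, a(6)=-50, a(7)=570, a(8)=1769, a(9)=3118, a(10)=2757, a(11)=-2911, a(12)=-17933, a(13)=-41226, a(14)=-55786, a(15)=-16547, a(16)=146370, a(17)=476645; answer 476645

476645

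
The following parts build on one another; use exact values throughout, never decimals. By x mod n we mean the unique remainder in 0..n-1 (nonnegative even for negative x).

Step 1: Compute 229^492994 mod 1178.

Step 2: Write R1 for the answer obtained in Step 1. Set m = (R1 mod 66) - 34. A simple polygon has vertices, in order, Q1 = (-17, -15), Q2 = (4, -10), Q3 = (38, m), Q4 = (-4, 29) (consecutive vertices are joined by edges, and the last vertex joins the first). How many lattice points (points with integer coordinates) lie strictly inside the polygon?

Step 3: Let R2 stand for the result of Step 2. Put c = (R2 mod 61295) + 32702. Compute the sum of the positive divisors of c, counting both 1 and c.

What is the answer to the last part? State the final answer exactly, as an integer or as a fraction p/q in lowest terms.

Step 1: squarings mod 1178: 229^1=229, 229^2=609, 229^4=989, 229^8=381, 229^16=267, 229^32=609, 229^64=989, 229^128=381, 229^256=267, 229^512=609, 229^1024=989, 229^2048=381, 229^4096=267, 229^8192=609, 229^16384=989, 229^32768=381, 229^65536=267, 229^131072=609, 229^262144=989; 229^492994 = 229^2 * 229^64 * 229^128 * 229^256 * 229^1024 * 229^32768 * 229^65536 * 229^131072 * 229^262144 = 989 (mod 1178); answer 989
Step 2: R1 = 989; m = 31; cross terms: (-17*-10 - 4*-15)=230, (4*31 - 38*-10)=504, (38*29 - -4*31)=1226, (-4*-15 - -17*29)=553; twice the area = |2513| = 2513; area = 2513/2; boundary points = 1 + 1 + 2 + 1 = 5; strictly interior points = area - boundary/2 + 1 = 1255; answer 1255
Step 3: R2 = 1255; c = 33957; 33957 = 3^2 * 7^3 * 11; sigma = (1 + 3 + 9) * (1 + 7 + 49 + 343) * (1 + 11) = 13 * 400 * 12 = 62400; answer 62400

62400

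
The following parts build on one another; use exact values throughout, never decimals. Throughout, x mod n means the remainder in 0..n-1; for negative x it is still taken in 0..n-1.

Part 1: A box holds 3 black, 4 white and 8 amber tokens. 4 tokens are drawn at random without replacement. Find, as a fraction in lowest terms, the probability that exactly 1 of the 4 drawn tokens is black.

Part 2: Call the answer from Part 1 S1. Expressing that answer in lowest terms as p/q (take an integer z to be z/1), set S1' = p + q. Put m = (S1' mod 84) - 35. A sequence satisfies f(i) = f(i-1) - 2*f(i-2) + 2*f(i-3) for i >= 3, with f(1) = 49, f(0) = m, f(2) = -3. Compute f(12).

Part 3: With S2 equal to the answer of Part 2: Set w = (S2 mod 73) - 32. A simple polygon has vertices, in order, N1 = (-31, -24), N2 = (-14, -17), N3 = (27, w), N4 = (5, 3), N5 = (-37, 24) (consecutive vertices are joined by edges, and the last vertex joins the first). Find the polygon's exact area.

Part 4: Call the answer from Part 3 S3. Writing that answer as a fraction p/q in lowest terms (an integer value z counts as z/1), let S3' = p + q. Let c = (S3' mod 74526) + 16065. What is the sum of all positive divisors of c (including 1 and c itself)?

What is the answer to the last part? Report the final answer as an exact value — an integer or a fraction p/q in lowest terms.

36960

Part 1: total draws C(15,4) = 1365; favorable C(3,1)*C(12,3) = 660; P = 44/91; answer 44/91
Part 2: S1 = 44/91; threaded value p + q = 135; m = 16; f(3) = 1*(-3) - 2*(49) + 2*(16) = -69; iterating: f(3)=-69, f(4)=35, f(5)=167, f(6)=-41, f(7)=-305, f(8)=111, f(9)=639, f(10)=-193, f(11)=-1249, f(12)=415; answer 415
Part 3: S2 = 415; w = 18; cross terms: (-31*-17 - -14*-24)=191, (-14*18 - 27*-17)=207, (27*3 - 5*18)=-9, (5*24 - -37*3)=231, (-37*-24 - -31*24)=1632; twice the area = |2252| = 2252; area = 1126; answer 1126
Part 4: S3 = 1126; threaded value p + q = 1127; c = 17192; 17192 = 2^3 * 7 * 307; sigma = (1 + 2 + 4 + 8) * (1 + 7) * (1 + 307) = 15 * 8 * 308 = 36960; answer 36960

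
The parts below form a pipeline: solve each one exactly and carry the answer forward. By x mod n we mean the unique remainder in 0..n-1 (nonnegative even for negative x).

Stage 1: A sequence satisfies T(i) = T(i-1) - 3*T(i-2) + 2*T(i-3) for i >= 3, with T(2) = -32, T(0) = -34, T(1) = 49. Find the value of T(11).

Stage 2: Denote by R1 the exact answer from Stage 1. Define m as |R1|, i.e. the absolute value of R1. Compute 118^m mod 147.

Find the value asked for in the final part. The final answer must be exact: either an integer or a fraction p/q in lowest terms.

Stage 1: T(3) = 1*(-32) - 3*(49) + 2*(-34) = -247; iterating: T(3)=-247, T(4)=-53, T(5)=624, T(6)=289, T(7)=-1689, T(8)=-1308, T(9)=4337, T(10)=4883, T(11)=-10744; answer -10744
Stage 2: R1 = -10744; m = 10744; squarings mod 147: 118^1=118, 118^2=106, 118^4=64, 118^8=127, 118^16=106, 118^32=64, 118^64=127, 118^128=106, 118^256=64, 118^512=127, 118^1024=106, 118^2048=64, 118^4096=127, 118^8192=106; 118^10744 = 118^8 * 118^16 * 118^32 * 118^64 * 118^128 * 118^256 * 118^2048 * 118^8192 = 22 (mod 147); answer 22

22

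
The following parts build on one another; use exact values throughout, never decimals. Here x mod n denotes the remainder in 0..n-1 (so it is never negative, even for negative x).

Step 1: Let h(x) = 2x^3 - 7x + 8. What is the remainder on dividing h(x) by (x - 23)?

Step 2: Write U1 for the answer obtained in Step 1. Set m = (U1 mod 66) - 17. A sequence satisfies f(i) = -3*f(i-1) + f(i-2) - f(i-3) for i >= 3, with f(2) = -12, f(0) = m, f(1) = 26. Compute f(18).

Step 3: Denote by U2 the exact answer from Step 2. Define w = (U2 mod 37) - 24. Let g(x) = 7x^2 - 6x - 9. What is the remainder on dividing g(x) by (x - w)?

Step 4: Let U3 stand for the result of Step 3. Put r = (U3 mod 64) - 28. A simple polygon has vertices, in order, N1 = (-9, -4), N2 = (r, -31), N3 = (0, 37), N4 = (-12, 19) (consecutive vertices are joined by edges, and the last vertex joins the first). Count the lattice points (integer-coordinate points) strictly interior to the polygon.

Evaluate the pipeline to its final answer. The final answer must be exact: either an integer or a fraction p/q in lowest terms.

528

Step 1: remainder = value at the root: 2*(23)^3 - 7*(23)^1 + 8 = (24334) + (-161) + (8) = 24181; answer 24181
Step 2: U1 = 24181; m = 8; f(3) = -3*(-12) + 1*(26) - 1*(8) = 54; iterating: f(3)=54, f(4)=-200, f(5)=666, f(6)=-2252, f(7)=7622, f(8)=-25784, f(9)=87226, f(10)=-295084, f(11)=998262, f(12)=-3377096, f(13)=11424634, f(14)=-38649260, f(15)=130749510, f(16)=-442322424, f(17)=1496366042, f(18)=-5062170060; answer -5062170060
Step 3: U2 = -5062170060; w = 12; remainder = value at the root: 7*(12)^2 - 6*(12)^1 - 9 = (1008) + (-72) + (-9) = 927; answer 927
Step 4: U3 = 927; r = 3; cross terms: (-9*-31 - 3*-4)=291, (3*37 - 0*-31)=111, (0*19 - -12*37)=444, (-12*-4 - -9*19)=219; twice the area = |1065| = 1065; area = 1065/2; boundary points = 3 + 1 + 6 + 1 = 11; strictly interior points = area - boundary/2 + 1 = 528; answer 528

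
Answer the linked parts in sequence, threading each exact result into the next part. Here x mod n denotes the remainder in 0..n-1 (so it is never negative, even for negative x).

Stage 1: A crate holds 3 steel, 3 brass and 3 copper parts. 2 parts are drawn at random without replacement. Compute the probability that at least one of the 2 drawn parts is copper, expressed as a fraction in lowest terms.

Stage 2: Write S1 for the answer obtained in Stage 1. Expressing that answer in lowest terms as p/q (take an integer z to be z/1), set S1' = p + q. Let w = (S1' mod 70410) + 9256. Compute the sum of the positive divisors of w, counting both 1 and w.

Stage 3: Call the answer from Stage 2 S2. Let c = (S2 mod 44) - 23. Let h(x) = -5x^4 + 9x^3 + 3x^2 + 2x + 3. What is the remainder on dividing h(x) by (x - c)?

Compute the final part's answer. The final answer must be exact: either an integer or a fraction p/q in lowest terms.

Stage 1: total draws C(9,2) = 36; complement C(6,2) = 15; favorable 36 - 15 = 21; P = 7/12; answer 7/12
Stage 2: S1 = 7/12; threaded value p + q = 19; w = 9275; 9275 = 5^2 * 7 * 53; sigma = (1 + 5 + 25) * (1 + 7) * (1 + 53) = 31 * 8 * 54 = 13392; answer 13392
Stage 3: S2 = 13392; c = -7; remainder = value at the root: -5*(-7)^4 + 9*(-7)^3 + 3*(-7)^2 + 2*(-7)^1 + 3 = (-12005) + (-3087) + (147) + (-14) + (3) = -14956; answer -14956

-14956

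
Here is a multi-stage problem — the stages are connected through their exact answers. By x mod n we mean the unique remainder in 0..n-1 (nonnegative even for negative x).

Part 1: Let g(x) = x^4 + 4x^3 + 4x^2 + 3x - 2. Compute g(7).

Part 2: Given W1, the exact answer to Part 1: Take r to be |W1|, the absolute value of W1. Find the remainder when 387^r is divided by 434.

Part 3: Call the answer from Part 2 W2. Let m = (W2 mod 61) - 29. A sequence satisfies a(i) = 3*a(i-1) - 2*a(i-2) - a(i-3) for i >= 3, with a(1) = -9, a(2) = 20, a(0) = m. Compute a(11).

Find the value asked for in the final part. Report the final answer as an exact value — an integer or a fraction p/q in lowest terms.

Part 1: 1*(7)^4 + 4*(7)^3 + 4*(7)^2 + 3*(7)^1 - 2 = (2401) + (1372) + (196) + (21) + (-2) = 3988; answer 3988
Part 2: W1 = 3988; r = 3988; squarings mod 434: 387^1=387, 387^2=39, 387^4=219, 387^8=221, 387^16=233, 387^32=39, 387^64=219, 387^128=221, 387^256=233, 387^512=39, 387^1024=219, 387^2048=221; 387^3988 = 387^4 * 387^16 * 387^128 * 387^256 * 387^512 * 387^1024 * 387^2048 = 345 (mod 434); answer 345
Part 3: W2 = 345; m = 11; a(3) = 3*(20) - 2*(-9) - 1*(11) = 67; iterating: a(3)=67, a(4)=170, a(5)=356, a(6)=661, a(7)=1101, a(8)=1625, a(9)=2012, a(10)=1685, a(11)=-594; answer -594

-594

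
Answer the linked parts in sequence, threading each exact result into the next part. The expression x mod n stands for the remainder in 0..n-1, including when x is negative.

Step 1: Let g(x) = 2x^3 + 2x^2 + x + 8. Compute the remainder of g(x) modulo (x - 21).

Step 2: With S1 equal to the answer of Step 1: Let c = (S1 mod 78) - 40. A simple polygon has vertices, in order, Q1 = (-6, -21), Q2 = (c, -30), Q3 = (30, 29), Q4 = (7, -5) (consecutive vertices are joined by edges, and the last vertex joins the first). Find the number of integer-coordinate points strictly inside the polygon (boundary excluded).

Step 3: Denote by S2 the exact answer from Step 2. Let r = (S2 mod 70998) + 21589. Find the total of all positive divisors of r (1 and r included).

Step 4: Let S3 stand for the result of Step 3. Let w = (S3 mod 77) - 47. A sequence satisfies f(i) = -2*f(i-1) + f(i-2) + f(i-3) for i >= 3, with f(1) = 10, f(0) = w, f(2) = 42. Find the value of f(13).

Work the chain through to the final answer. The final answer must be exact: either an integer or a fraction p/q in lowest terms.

Step 1: remainder = value at the root: 2*(21)^3 + 2*(21)^2 + 1*(21)^1 + 8 = (18522) + (882) + (21) + (8) = 19433; answer 19433
Step 2: S1 = 19433; c = -29; cross terms: (-6*-30 - -29*-21)=-429, (-29*29 - 30*-30)=59, (30*-5 - 7*29)=-353, (7*-21 - -6*-5)=-177; twice the area = |-900| = 900; area = 450; boundary points = 1 + 59 + 1 + 1 = 62; strictly interior points = area - boundary/2 + 1 = 420; answer 420
Step 3: S2 = 420; r = 22009; 22009 = 13 * 1693; sigma = (1 + 13) * (1 + 1693) = 14 * 1694 = 23716; answer 23716
Step 4: S3 = 23716; w = -47; f(3) = -2*(42) + 1*(10) + 1*(-47) = -121; iterating: f(3)=-121, f(4)=294, f(5)=-667, f(6)=1507, f(7)=-3387, f(8)=7614, f(9)=-17108, f(10)=38443, f(11)=-86380, f(12)=194095, f(13)=-436127; answer -436127

-436127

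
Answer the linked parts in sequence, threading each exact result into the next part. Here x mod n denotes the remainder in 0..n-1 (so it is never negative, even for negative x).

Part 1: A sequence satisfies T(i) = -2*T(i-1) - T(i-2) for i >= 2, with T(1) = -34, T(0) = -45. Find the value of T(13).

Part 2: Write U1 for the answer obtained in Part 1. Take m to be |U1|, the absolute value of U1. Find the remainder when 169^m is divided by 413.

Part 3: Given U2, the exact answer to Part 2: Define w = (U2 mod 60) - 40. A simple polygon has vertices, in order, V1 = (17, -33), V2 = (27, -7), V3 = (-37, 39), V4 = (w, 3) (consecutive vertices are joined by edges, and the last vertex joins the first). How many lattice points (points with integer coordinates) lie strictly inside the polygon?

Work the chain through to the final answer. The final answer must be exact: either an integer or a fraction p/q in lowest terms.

Part 1: T(2) = -2*(-34) - 1*(-45) = 113; iterating: T(2)=113, T(3)=-192, T(4)=271, T(5)=-350, T(6)=429, T(7)=-508, T(8)=587, T(9)=-666, T(10)=745, T(11)=-824, T(12)=903, T(13)=-982; answer -982
Part 2: U1 = -982; m = 982; squarings mod 413: 169^1=169, 169^2=64, 169^4=379, 169^8=330, 169^16=281, 169^32=78, 169^64=302, 169^128=344, 169^256=218, 169^512=29; 169^982 = 169^2 * 169^4 * 169^16 * 169^64 * 169^128 * 169^256 * 169^512 = 85 (mod 413); answer 85
Part 3: U2 = 85; w = -15; cross terms: (17*-7 - 27*-33)=772, (27*39 - -37*-7)=794, (-37*3 - -15*39)=474, (-15*-33 - 17*3)=444; twice the area = |2484| = 2484; area = 1242; boundary points = 2 + 2 + 2 + 4 = 10; strictly interior points = area - boundary/2 + 1 = 1238; answer 1238

1238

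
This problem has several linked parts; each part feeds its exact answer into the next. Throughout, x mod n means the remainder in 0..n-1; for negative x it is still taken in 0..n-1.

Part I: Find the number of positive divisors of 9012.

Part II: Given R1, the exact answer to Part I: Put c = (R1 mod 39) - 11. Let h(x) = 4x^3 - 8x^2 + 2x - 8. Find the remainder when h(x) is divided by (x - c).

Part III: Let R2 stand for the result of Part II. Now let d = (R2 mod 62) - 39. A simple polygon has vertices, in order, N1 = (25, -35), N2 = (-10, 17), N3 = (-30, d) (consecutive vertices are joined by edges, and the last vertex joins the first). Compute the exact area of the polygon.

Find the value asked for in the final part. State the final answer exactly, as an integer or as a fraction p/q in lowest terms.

Part I: 9012 = 2^2 * 3 * 751; number of divisors = (2+1) * (1+1) * (1+1) = 12; answer 12
Part II: R1 = 12; c = 1; remainder = value at the root: 4*(1)^3 - 8*(1)^2 + 2*(1)^1 - 8 = (4) + (-8) + (2) + (-8) = -10; answer -10
Part III: R2 = -10; d = 13; cross terms: (25*17 - -10*-35)=75, (-10*13 - -30*17)=380, (-30*-35 - 25*13)=725; twice the area = |1180| = 1180; area = 590; answer 590

590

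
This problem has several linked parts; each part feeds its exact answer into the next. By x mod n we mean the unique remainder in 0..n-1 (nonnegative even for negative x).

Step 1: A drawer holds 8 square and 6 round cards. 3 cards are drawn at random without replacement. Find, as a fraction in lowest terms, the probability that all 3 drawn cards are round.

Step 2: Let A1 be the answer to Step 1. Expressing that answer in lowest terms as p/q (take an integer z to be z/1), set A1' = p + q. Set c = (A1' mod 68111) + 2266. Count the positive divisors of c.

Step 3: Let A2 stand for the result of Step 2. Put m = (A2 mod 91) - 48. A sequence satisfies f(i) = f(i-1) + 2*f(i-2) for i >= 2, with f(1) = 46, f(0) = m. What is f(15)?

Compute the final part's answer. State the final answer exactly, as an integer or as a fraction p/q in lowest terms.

Step 1: total draws C(14,3) = 364; favorable C(6,3) = 20; P = 5/91; answer 5/91
Step 2: A1 = 5/91; threaded value p + q = 96; c = 2362; 2362 = 2 * 1181; number of divisors = (1+1) * (1+1) = 4; answer 4
Step 3: A2 = 4; m = -44; f(2) = 1*(46) + 2*(-44) = -42; iterating: f(2)=-42, f(3)=50, f(4)=-34, f(5)=66, f(6)=-2, f(7)=130, f(8)=126, f(9)=386, f(10)=638, f(11)=1410, f(12)=2686, f(13)=5506, f(14)=10878, f(15)=21890; answer 21890

21890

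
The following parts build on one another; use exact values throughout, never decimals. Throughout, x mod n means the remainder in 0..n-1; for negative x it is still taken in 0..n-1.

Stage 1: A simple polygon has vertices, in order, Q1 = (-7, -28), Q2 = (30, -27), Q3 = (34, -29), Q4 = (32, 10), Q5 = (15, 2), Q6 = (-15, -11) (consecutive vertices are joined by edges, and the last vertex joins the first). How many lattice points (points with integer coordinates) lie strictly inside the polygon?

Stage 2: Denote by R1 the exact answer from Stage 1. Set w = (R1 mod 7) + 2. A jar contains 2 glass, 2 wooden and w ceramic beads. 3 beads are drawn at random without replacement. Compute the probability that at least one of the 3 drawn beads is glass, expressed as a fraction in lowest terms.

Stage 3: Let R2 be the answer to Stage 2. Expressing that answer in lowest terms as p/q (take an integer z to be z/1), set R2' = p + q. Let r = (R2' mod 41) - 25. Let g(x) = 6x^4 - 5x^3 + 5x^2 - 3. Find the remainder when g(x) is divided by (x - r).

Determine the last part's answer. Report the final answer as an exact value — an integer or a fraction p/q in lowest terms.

43413

Stage 1: cross terms: (-7*-27 - 30*-28)=1029, (30*-29 - 34*-27)=48, (34*10 - 32*-29)=1268, (32*2 - 15*10)=-86, (15*-11 - -15*2)=-135, (-15*-28 - -7*-11)=343; twice the area = |2467| = 2467; area = 2467/2; boundary points = 1 + 2 + 1 + 1 + 1 + 1 = 7; strictly interior points = area - boundary/2 + 1 = 1231; answer 1231
Stage 2: R1 = 1231; w = 8; total draws C(12,3) = 220; complement C(10,3) = 120; favorable 220 - 120 = 100; P = 5/11; answer 5/11
Stage 3: R2 = 5/11; threaded value p + q = 16; r = -9; remainder = value at the root: 6*(-9)^4 - 5*(-9)^3 + 5*(-9)^2 - 3 = (39366) + (3645) + (405) + (-3) = 43413; answer 43413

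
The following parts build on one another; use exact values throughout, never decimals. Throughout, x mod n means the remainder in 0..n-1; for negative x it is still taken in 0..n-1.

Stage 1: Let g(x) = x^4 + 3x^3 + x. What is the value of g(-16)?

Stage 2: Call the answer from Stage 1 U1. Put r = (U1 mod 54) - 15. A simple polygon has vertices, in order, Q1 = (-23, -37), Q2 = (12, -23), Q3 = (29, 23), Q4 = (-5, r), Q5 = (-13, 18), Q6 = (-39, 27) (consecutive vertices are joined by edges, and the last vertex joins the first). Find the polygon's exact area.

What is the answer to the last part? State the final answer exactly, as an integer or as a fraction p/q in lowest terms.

Stage 1: 1*(-16)^4 + 3*(-16)^3 + 1*(-16)^1 = (65536) + (-12288) + (-16) = 53232; answer 53232
Stage 2: U1 = 53232; r = 27; cross terms: (-23*-23 - 12*-37)=973, (12*23 - 29*-23)=943, (29*27 - -5*23)=898, (-5*18 - -13*27)=261, (-13*27 - -39*18)=351, (-39*-37 - -23*27)=2064; twice the area = |5490| = 5490; area = 2745; answer 2745

2745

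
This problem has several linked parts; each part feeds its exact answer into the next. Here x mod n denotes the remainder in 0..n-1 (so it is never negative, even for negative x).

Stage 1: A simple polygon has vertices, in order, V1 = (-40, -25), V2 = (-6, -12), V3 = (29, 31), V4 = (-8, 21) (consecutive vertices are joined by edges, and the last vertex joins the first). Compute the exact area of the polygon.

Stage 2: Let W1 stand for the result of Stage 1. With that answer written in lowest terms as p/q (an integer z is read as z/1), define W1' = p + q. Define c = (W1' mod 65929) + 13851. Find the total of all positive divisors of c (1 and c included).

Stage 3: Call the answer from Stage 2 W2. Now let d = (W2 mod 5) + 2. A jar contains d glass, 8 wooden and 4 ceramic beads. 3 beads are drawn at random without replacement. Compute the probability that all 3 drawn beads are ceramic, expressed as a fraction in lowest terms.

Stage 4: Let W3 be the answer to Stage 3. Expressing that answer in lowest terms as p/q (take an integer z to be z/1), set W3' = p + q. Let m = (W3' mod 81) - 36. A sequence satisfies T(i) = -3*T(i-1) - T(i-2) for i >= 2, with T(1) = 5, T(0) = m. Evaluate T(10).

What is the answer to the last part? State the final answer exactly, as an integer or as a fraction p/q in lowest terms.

Stage 1: cross terms: (-40*-12 - -6*-25)=330, (-6*31 - 29*-12)=162, (29*21 - -8*31)=857, (-8*-25 - -40*21)=1040; twice the area = |2389| = 2389; area = 2389/2; answer 2389/2
Stage 2: W1 = 2389/2; threaded value p + q = 2391; c = 16242; 16242 = 2 * 3 * 2707; sigma = (1 + 2) * (1 + 3) * (1 + 2707) = 3 * 4 * 2708 = 32496; answer 32496
Stage 3: W2 = 32496; d = 3; total draws C(15,3) = 455; favorable C(4,3) = 4; P = 4/455; answer 4/455
Stage 4: W3 = 4/455; threaded value p + q = 459; m = 18; T(2) = -3*(5) - 1*(18) = -33; iterating: T(2)=-33, T(3)=94, T(4)=-249, T(5)=653, T(6)=-1710, T(7)=4477, T(8)=-11721, T(9)=30686, T(10)=-80337; answer -80337

-80337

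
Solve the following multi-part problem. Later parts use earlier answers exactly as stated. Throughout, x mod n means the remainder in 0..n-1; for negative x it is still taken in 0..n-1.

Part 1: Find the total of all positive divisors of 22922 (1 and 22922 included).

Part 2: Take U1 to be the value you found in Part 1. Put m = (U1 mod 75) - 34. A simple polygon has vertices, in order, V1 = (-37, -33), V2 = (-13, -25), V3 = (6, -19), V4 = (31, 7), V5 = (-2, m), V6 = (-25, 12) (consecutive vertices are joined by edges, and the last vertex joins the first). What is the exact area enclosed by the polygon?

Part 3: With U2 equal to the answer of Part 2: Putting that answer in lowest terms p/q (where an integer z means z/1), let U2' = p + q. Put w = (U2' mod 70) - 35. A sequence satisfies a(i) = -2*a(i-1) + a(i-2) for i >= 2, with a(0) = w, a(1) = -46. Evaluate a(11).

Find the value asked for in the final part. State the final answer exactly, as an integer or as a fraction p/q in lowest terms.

Part 1: 22922 = 2 * 73 * 157; sigma = (1 + 2) * (1 + 73) * (1 + 157) = 3 * 74 * 158 = 35076; answer 35076
Part 2: U1 = 35076; m = 17; cross terms: (-37*-25 - -13*-33)=496, (-13*-19 - 6*-25)=397, (6*7 - 31*-19)=631, (31*17 - -2*7)=541, (-2*12 - -25*17)=401, (-25*-33 - -37*12)=1269; twice the area = |3735| = 3735; area = 3735/2; answer 3735/2
Part 3: U2 = 3735/2; threaded value p + q = 3737; w = -8; a(2) = -2*(-46) + 1*(-8) = 84; iterating: a(2)=84, a(3)=-214, a(4)=512, a(5)=-1238, a(6)=2988, a(7)=-7214, a(8)=17416, a(9)=-42046, a(10)=101508, a(11)=-245062; answer -245062

-245062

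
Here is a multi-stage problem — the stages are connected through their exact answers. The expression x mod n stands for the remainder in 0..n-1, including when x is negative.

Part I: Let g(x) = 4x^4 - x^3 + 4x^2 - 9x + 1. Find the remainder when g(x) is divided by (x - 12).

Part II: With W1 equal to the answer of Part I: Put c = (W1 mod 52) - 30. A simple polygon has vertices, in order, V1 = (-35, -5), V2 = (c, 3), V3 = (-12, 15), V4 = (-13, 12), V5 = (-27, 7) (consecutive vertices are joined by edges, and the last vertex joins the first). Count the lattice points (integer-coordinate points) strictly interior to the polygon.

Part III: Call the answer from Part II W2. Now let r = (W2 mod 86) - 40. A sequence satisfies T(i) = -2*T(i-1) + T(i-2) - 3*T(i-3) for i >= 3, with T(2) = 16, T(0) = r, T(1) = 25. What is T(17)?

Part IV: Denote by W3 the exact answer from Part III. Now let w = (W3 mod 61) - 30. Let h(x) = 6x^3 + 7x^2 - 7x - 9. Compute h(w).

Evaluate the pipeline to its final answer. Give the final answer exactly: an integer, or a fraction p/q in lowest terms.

Part I: remainder = value at the root: 4*(12)^4 - 1*(12)^3 + 4*(12)^2 - 9*(12)^1 + 1 = (82944) + (-1728) + (576) + (-108) + (1) = 81685; answer 81685
Part II: W1 = 81685; c = 15; cross terms: (-35*3 - 15*-5)=-30, (15*15 - -12*3)=261, (-12*12 - -13*15)=51, (-13*7 - -27*12)=233, (-27*-5 - -35*7)=380; twice the area = |895| = 895; area = 895/2; boundary points = 2 + 3 + 1 + 1 + 4 = 11; strictly interior points = area - boundary/2 + 1 = 443; answer 443
Part III: W2 = 443; r = -27; T(3) = -2*(16) + 1*(25) - 3*(-27) = 74; iterating: T(3)=74, T(4)=-207, T(5)=440, T(6)=-1309, T(7)=3679, T(8)=-9987, T(9)=27580, T(10)=-76184, T(11)=209909, T(12)=-578742, T(13)=1595945, T(14)=-4400359, T(15)=12132889, T(16)=-33453972, T(17)=92241910; answer 92241910
Part IV: W3 = 92241910; w = -2; 6*(-2)^3 + 7*(-2)^2 - 7*(-2)^1 - 9 = (-48) + (28) + (14) + (-9) = -15; answer -15

-15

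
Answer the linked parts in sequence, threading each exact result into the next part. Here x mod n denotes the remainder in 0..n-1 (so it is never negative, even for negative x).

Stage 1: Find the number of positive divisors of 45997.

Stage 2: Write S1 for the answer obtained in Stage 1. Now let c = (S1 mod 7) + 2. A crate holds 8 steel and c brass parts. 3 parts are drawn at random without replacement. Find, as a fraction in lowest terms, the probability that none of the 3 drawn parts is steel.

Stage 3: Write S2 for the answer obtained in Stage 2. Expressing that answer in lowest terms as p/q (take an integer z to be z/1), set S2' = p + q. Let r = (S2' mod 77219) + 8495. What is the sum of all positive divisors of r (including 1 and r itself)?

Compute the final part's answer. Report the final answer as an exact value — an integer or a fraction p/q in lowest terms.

Stage 1: 45997 = 7 * 6571; number of divisors = (1+1) * (1+1) = 4; answer 4
Stage 2: S1 = 4; c = 6; total draws C(14,3) = 364; favorable C(6,3) = 20; P = 5/91; answer 5/91
Stage 3: S2 = 5/91; threaded value p + q = 96; r = 8591; 8591 = 11^2 * 71; sigma = (1 + 11 + 121) * (1 + 71) = 133 * 72 = 9576; answer 9576

9576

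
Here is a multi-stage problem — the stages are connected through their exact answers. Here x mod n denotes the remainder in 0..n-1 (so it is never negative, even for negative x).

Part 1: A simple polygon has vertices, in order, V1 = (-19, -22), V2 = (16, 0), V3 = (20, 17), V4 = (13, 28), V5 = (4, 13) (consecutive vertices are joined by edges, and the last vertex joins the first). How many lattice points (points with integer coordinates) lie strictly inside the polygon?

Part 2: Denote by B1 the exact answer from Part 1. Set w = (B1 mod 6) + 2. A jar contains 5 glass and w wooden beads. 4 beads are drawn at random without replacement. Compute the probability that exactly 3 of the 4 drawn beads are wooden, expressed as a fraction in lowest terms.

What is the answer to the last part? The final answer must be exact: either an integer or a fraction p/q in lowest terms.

35/99

Part 1: cross terms: (-19*0 - 16*-22)=352, (16*17 - 20*0)=272, (20*28 - 13*17)=339, (13*13 - 4*28)=57, (4*-22 - -19*13)=159; twice the area = |1179| = 1179; area = 1179/2; boundary points = 1 + 1 + 1 + 3 + 1 = 7; strictly interior points = area - boundary/2 + 1 = 587; answer 587
Part 2: B1 = 587; w = 7; total draws C(12,4) = 495; favorable C(7,3)*C(5,1) = 175; P = 35/99; answer 35/99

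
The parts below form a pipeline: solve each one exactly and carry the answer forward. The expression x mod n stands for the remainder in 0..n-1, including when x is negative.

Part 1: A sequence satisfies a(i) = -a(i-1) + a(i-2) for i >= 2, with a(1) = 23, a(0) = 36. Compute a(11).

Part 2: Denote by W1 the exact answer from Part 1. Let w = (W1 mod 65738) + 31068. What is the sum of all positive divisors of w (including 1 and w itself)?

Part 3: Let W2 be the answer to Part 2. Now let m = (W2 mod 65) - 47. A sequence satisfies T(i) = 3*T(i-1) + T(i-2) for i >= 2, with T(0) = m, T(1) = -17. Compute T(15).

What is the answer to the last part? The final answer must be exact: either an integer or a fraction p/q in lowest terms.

-423821411

Part 1: a(2) = -1*(23) + 1*(36) = 13; iterating: a(2)=13, a(3)=10, a(4)=3, a(5)=7, a(6)=-4, a(7)=11, a(8)=-15, a(9)=26, a(10)=-41, a(11)=67; answer 67
Part 2: W1 = 67; w = 31135; 31135 = 5 * 13 * 479; sigma = (1 + 5) * (1 + 13) * (1 + 479) = 6 * 14 * 480 = 40320; answer 40320
Part 3: W2 = 40320; m = -27; T(2) = 3*(-17) + 1*(-27) = -78; iterating: T(2)=-78, T(3)=-251, T(4)=-831, T(5)=-2744, T(6)=-9063, T(7)=-29933, T(8)=-98862, T(9)=-326519, T(10)=-1078419, T(11)=-3561776, T(12)=-11763747, T(13)=-38853017, T(14)=-128322798, T(15)=-423821411; answer -423821411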